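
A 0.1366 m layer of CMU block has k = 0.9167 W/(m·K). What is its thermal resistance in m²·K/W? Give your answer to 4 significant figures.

R = L/k = 0.1366/0.9167 = 0.14901 m²·K/W

0.1490 m²·K/W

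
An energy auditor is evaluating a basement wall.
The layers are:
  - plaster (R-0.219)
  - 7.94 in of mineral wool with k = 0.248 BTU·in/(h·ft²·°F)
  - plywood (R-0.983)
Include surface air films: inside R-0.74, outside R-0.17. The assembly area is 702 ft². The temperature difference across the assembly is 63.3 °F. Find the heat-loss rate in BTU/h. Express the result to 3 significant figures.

7.94/0.248 = 32.02
R_total = 0.74 + 0.219 + 32.02 + 0.983 + 0.17 = 34.13 ft²·°F·h/BTU
Q = A·ΔT/R = 702 × 63.3 / 34.13 = 1302 BTU/h

1300 BTU/h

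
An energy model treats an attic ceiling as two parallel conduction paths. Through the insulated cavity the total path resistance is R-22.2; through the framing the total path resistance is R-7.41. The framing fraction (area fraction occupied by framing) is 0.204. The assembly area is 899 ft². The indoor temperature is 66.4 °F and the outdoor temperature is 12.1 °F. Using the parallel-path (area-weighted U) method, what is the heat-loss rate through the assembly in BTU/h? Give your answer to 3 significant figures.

U_eff = 0.796/22.2 + 0.204/7.41 = 0.03586 + 0.02753 = 0.06339
R_eff = 1/U_eff = 15.78 ft²·°F·h/BTU
Q = 899 × (66.4 − 12.1) / 15.78 = 3094 BTU/h

3090 BTU/h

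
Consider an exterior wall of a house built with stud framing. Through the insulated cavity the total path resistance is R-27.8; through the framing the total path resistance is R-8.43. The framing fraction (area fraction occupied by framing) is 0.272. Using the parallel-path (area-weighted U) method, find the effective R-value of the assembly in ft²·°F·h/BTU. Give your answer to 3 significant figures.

U_eff = 0.728/27.8 + 0.272/8.43 = 0.02619 + 0.03227 = 0.05845
R_eff = 1/U_eff = 17.11 ft²·°F·h/BTU

17.1 ft²·°F·h/BTU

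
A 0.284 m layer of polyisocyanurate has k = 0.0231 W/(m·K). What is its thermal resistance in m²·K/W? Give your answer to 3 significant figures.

12.3 m²·K/W

R = L/k = 0.284/0.0231 = 12.29 m²·K/W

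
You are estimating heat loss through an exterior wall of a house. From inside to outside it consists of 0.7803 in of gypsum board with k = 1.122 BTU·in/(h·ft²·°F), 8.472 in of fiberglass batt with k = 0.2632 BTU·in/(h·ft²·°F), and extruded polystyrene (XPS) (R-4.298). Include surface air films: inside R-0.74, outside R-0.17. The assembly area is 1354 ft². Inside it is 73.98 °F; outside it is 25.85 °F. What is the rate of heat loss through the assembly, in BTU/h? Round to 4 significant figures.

0.7803/1.122 = 0.69545
8.472/0.2632 = 32.188
R_total = 0.74 + 0.69545 + 32.188 + 4.298 + 0.17 = 38.092 ft²·°F·h/BTU
Q = A·ΔT/R = 1354 × (73.98 − 25.85) / 38.092 = 1710.8 BTU/h

1711 BTU/h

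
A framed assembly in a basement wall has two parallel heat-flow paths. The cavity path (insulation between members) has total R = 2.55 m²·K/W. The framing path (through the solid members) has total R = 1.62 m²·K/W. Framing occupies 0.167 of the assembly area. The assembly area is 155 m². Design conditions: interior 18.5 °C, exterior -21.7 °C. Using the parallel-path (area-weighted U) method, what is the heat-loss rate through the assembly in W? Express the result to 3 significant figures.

2680 W

U_eff = 0.833/2.55 + 0.167/1.62 = 0.3267 + 0.1031 = 0.4298
R_eff = 1/U_eff = 2.327 m²·K/W
Q = 155 × (18.5 − (-21.7)) / 2.327 = 2678 W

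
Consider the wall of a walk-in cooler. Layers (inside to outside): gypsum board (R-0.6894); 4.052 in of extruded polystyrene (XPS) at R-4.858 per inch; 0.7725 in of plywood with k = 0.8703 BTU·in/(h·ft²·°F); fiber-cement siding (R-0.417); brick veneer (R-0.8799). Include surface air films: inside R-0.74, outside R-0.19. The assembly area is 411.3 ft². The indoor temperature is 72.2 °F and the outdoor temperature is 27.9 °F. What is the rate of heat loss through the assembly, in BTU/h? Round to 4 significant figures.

775.7 BTU/h

4.052 × 4.858 = 19.685
0.7725/0.8703 = 0.88762
R_total = 0.74 + 0.6894 + 19.685 + 0.88762 + 0.417 + 0.8799 + 0.19 = 23.489 ft²·°F·h/BTU
Q = A·ΔT/R = 411.3 × (72.2 − 27.9) / 23.489 = 775.72 BTU/h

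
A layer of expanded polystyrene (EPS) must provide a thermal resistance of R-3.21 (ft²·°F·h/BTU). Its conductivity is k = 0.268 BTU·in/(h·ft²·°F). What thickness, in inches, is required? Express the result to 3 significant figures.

0.860 in

L = R × k = 3.21 × 0.268 = 0.8603 in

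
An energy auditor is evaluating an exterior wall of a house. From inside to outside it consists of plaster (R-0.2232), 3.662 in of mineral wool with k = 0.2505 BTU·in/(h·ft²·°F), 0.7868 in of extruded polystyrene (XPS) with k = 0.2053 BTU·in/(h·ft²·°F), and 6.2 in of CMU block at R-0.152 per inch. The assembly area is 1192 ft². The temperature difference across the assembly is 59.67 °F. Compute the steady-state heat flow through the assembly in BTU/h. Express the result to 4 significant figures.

3626 BTU/h

3.662/0.2505 = 14.619
0.7868/0.2053 = 3.8324
6.2 × 0.152 = 0.9424
R_total = 0.2232 + 14.619 + 3.8324 + 0.9424 = 19.617 ft²·°F·h/BTU
Q = A·ΔT/R = 1192 × 59.67 / 19.617 = 3625.8 BTU/h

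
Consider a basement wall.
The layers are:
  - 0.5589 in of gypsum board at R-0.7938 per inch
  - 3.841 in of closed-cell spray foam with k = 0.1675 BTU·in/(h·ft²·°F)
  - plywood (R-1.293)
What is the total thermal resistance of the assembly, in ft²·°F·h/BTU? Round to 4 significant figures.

0.5589 × 0.7938 = 0.44365
3.841/0.1675 = 22.931
R_total = 0.44365 + 22.931 + 1.293 = 24.668 ft²·°F·h/BTU

24.67 ft²·°F·h/BTU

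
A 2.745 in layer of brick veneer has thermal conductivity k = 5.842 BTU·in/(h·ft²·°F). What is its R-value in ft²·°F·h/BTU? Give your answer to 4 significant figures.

R = L/k = 2.745/5.842 = 0.46987 ft²·°F·h/BTU

0.4699 ft²·°F·h/BTU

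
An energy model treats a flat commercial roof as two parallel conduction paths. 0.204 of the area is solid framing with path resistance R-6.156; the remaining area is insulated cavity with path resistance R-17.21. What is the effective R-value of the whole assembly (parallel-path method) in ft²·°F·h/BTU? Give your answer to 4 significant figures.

U_eff = 0.796/17.21 + 0.204/6.156 = 0.046252 + 0.033138 = 0.079391
R_eff = 1/U_eff = 12.596 ft²·°F·h/BTU

12.60 ft²·°F·h/BTU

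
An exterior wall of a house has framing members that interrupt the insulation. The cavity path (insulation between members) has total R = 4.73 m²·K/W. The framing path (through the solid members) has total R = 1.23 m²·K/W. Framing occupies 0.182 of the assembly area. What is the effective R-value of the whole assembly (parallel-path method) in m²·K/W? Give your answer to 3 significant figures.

U_eff = 0.818/4.73 + 0.182/1.23 = 0.1729 + 0.148 = 0.3209
R_eff = 1/U_eff = 3.116 m²·K/W

3.12 m²·K/W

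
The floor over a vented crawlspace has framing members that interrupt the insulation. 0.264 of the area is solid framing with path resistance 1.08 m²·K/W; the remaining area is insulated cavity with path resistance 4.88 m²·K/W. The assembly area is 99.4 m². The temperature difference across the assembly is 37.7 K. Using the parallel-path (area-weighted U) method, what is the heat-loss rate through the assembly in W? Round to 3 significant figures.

U_eff = 0.736/4.88 + 0.264/1.08 = 0.1508 + 0.2444 = 0.3953
R_eff = 1/U_eff = 2.53 m²·K/W
Q = 99.4 × 37.7 / 2.53 = 1481 W

1480 W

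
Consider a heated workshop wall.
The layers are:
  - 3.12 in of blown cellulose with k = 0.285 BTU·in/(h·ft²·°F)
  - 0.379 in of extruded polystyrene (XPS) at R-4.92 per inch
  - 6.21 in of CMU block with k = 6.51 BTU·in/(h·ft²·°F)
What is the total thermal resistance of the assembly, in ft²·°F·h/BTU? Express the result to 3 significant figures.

3.12/0.285 = 10.95
0.379 × 4.92 = 1.865
6.21/6.51 = 0.9539
R_total = 10.95 + 1.865 + 0.9539 = 13.77 ft²·°F·h/BTU

13.8 ft²·°F·h/BTU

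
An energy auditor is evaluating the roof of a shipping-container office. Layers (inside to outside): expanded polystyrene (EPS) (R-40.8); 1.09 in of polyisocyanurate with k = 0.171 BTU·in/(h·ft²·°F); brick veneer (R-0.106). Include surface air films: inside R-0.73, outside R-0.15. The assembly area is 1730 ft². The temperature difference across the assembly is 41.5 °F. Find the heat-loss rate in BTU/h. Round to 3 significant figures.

1490 BTU/h

1.09/0.171 = 6.374
R_total = 0.73 + 40.8 + 6.374 + 0.106 + 0.15 = 48.16 ft²·°F·h/BTU
Q = A·ΔT/R = 1730 × 41.5 / 48.16 = 1491 BTU/h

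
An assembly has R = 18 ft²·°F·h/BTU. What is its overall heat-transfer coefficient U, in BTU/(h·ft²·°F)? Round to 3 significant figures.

0.0556 BTU/(h·ft²·°F)

U = 1/R = 1/18 = 0.05556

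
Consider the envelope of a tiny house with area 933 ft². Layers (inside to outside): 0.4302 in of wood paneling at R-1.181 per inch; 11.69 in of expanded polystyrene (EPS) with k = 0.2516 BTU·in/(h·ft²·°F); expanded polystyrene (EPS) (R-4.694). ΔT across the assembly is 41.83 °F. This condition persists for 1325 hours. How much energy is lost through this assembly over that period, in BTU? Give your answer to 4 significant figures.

1001000 BTU

0.4302 × 1.181 = 0.50807
11.69/0.2516 = 46.463
R_total = 0.50807 + 46.463 + 4.694 = 51.665 ft²·°F·h/BTU
Q = 933 × 41.83 / 51.665 = 755.4 BTU/h
E = 755.4 × 1325 = 1000900 BTU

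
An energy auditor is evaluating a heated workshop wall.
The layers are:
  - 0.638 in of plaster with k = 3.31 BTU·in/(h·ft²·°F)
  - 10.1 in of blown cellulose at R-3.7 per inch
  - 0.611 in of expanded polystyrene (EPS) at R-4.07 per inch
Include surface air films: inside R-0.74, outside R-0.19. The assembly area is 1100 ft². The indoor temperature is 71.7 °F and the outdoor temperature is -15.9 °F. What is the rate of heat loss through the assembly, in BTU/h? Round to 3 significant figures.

2350 BTU/h

0.638/3.31 = 0.1927
10.1 × 3.7 = 37.37
0.611 × 4.07 = 2.487
R_total = 0.74 + 0.1927 + 37.37 + 2.487 + 0.19 = 40.98 ft²·°F·h/BTU
Q = A·ΔT/R = 1100 × (71.7 − (-15.9)) / 40.98 = 2351 BTU/h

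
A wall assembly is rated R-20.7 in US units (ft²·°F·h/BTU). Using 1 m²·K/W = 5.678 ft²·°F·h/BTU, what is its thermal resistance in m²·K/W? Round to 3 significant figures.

R_SI = 20.7/5.678 = 3.646

3.65 m²·K/W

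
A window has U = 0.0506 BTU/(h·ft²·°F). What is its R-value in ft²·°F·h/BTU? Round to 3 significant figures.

R = 1/U = 1/0.0506 = 19.76

19.8 ft²·°F·h/BTU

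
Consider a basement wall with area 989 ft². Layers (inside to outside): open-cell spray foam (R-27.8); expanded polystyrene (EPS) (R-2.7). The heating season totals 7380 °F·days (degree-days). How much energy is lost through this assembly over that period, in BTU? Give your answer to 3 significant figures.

5740000 BTU

R_total = 27.8 + 2.7 = 30.5 ft²·°F·h/BTU
E = A × HDD × 24 / R = 989 × 7380 × 24 / 30.5 = 5743000 BTU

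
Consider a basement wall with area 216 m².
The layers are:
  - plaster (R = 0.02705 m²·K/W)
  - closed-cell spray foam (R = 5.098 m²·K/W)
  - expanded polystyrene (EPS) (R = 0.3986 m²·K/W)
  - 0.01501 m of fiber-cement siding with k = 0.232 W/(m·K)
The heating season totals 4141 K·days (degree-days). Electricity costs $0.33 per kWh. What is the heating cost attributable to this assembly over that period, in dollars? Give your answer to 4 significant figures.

0.01501/0.232 = 0.064698
R_total = 0.02705 + 5.098 + 0.3986 + 0.064698 = 5.5883 m²·K/W
E = A × HDD × 24 / R / 1000 = 216 × 4141 × 24 / 5.5883 / 1000 = 3841.4 kWh
Cost = 3841.4 × 0.33 = $1267.7

1268 dollars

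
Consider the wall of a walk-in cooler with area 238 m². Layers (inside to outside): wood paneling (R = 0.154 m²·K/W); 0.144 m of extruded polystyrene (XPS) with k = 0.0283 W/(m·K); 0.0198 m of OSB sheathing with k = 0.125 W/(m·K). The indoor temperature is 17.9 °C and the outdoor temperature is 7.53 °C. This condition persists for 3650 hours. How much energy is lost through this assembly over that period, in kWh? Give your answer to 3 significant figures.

1670 kWh

0.144/0.0283 = 5.088
0.0198/0.125 = 0.1584
R_total = 0.154 + 5.088 + 0.1584 = 5.401 m²·K/W
Q = 238 × (17.9 − 7.53) / 5.401 = 457 W
E = 457 W × 3650 h / 1000 = 1668 kWh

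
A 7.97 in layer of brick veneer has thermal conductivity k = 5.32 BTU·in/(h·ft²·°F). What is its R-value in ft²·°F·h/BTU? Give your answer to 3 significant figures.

1.50 ft²·°F·h/BTU

R = L/k = 7.97/5.32 = 1.498 ft²·°F·h/BTU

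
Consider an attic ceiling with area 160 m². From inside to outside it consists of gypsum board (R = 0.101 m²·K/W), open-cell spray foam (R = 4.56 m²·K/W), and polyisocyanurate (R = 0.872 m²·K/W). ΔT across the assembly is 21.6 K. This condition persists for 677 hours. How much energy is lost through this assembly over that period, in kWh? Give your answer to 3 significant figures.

423 kWh

R_total = 0.101 + 4.56 + 0.872 = 5.533 m²·K/W
Q = 160 × 21.6 / 5.533 = 624.6 W
E = 624.6 W × 677 h / 1000 = 422.9 kWh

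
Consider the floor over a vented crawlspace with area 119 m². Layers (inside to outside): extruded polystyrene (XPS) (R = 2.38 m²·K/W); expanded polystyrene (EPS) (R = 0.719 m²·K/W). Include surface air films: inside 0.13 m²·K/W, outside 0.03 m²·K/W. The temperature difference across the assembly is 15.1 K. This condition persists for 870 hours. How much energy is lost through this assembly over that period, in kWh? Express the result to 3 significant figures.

480 kWh

R_total = 0.13 + 2.38 + 0.719 + 0.03 = 3.259 m²·K/W
Q = 119 × 15.1 / 3.259 = 551.4 W
E = 551.4 W × 870 h / 1000 = 479.7 kWh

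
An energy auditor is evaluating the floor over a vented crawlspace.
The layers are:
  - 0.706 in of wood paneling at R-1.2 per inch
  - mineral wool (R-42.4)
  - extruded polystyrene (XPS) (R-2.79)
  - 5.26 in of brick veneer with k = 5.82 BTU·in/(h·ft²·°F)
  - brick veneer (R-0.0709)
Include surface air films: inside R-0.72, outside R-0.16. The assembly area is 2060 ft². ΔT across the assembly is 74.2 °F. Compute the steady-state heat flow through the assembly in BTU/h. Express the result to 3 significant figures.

0.706 × 1.2 = 0.8472
5.26/5.82 = 0.9038
R_total = 0.72 + 0.8472 + 42.4 + 2.79 + 0.9038 + 0.0709 + 0.16 = 47.89 ft²·°F·h/BTU
Q = A·ΔT/R = 2060 × 74.2 / 47.89 = 3192 BTU/h

3190 BTU/h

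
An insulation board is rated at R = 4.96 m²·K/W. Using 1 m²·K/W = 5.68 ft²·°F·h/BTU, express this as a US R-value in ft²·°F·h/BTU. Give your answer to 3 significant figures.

R_US = 4.96 × 5.68 = 28.17

28.2 ft²·°F·h/BTU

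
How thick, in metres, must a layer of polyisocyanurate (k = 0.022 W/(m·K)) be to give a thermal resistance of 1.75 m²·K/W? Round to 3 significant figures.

L = R·k = 1.75 × 0.022 = 0.0385 m

0.0385 m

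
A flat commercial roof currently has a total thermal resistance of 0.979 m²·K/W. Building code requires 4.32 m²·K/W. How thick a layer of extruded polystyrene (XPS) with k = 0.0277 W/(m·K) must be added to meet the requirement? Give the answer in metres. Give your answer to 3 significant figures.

ΔR = 4.32 − 0.979 = 3.341 m²·K/W
L = ΔR × k = 3.341 × 0.0277 = 0.09255 m

0.0925 m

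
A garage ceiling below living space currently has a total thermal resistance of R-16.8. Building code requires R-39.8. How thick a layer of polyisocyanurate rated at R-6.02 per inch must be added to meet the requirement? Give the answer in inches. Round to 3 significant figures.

3.82 in

ΔR = 39.8 − 16.8 = 23 ft²·°F·h/BTU
L = ΔR / (R/in) = 23/6.02 = 3.821 in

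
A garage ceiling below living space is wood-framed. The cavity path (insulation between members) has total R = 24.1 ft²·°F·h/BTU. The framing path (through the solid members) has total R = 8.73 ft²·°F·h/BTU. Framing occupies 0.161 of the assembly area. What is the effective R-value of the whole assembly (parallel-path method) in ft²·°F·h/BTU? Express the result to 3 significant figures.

18.8 ft²·°F·h/BTU

U_eff = 0.839/24.1 + 0.161/8.73 = 0.03481 + 0.01844 = 0.05326
R_eff = 1/U_eff = 18.78 ft²·°F·h/BTU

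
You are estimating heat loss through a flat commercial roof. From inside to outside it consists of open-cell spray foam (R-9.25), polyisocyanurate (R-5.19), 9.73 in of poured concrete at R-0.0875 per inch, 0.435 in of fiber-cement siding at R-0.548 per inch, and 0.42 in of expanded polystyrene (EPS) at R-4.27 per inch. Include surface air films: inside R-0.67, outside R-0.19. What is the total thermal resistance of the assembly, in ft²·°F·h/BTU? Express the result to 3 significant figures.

9.73 × 0.0875 = 0.8514
0.435 × 0.548 = 0.2384
0.42 × 4.27 = 1.793
R_total = 0.67 + 9.25 + 5.19 + 0.8514 + 0.2384 + 1.793 + 0.19 = 18.18 ft²·°F·h/BTU

18.2 ft²·°F·h/BTU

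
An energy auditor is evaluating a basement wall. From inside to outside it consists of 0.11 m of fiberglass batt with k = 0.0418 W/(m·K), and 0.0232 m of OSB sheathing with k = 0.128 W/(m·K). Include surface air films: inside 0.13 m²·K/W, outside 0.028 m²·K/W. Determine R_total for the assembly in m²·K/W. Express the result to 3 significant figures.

2.97 m²·K/W

0.11/0.0418 = 2.632
0.0232/0.128 = 0.1812
R_total = 0.13 + 2.632 + 0.1812 + 0.028 = 2.971 m²·K/W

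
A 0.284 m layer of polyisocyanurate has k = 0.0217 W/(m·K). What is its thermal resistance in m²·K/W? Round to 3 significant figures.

13.1 m²·K/W

R = L/k = 0.284/0.0217 = 13.09 m²·K/W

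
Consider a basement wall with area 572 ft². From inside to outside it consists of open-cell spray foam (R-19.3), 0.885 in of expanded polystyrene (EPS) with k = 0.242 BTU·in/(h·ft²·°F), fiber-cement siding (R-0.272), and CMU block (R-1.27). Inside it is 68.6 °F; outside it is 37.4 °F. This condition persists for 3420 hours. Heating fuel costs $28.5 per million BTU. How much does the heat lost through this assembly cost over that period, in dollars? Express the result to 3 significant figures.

71.0 dollars

0.885/0.242 = 3.657
R_total = 19.3 + 3.657 + 0.272 + 1.27 = 24.5 ft²·°F·h/BTU
Q = 572 × (68.6 − 37.4) / 24.5 = 728.5 BTU/h
E = 728.5 × 3420 = 2491000 BTU
Cost = 2491000/10⁶ × 28.5 = $71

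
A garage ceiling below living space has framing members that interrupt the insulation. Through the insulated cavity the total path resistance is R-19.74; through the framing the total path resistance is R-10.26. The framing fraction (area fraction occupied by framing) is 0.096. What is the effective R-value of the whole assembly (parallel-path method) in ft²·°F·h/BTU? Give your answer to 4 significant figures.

U_eff = 0.904/19.74 + 0.096/10.26 = 0.045795 + 0.0093567 = 0.055152
R_eff = 1/U_eff = 18.132 ft²·°F·h/BTU

18.13 ft²·°F·h/BTU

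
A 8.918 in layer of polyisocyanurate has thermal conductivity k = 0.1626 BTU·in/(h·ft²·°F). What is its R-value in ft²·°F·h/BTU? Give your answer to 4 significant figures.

54.85 ft²·°F·h/BTU

R = L/k = 8.918/0.1626 = 54.846 ft²·°F·h/BTU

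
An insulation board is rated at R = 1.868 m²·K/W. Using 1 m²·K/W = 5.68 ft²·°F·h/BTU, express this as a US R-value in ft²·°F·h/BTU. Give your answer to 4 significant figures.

R_US = 1.868 × 5.68 = 10.61

10.61 ft²·°F·h/BTU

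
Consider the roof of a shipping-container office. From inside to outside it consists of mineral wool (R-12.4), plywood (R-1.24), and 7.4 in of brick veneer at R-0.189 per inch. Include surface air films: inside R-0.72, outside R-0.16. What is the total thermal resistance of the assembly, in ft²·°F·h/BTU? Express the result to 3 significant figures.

7.4 × 0.189 = 1.399
R_total = 0.72 + 12.4 + 1.24 + 1.399 + 0.16 = 15.92 ft²·°F·h/BTU

15.9 ft²·°F·h/BTU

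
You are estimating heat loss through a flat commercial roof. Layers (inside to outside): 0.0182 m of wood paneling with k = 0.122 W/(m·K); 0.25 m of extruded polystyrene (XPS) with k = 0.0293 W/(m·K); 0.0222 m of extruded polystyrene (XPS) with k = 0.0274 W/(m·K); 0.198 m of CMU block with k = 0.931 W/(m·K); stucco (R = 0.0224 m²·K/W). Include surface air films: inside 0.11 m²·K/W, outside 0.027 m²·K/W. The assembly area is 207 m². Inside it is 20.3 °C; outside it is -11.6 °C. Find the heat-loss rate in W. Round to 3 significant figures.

0.0182/0.122 = 0.1492
0.25/0.0293 = 8.532
0.0222/0.0274 = 0.8102
0.198/0.931 = 0.2127
R_total = 0.11 + 0.1492 + 8.532 + 0.8102 + 0.2127 + 0.0224 + 0.027 = 9.864 m²·K/W
Q = A·ΔT/R = 207 × (20.3 − (-11.6)) / 9.864 = 669.4 W

669 W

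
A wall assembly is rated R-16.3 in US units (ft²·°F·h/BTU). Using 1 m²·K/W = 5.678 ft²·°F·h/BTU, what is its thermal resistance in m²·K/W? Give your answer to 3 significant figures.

2.87 m²·K/W

R_SI = 16.3/5.678 = 2.871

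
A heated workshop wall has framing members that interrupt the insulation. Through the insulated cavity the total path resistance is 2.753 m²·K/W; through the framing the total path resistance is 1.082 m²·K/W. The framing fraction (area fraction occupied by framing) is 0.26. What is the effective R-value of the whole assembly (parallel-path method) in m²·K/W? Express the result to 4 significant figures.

U_eff = 0.74/2.753 + 0.26/1.082 = 0.2688 + 0.2403 = 0.50909
R_eff = 1/U_eff = 1.9643 m²·K/W

1.964 m²·K/W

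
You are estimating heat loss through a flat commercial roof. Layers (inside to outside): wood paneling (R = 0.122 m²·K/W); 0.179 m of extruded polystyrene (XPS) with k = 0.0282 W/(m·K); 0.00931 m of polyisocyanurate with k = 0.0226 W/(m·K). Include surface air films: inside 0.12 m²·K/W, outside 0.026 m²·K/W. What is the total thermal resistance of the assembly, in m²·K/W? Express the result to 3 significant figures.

7.03 m²·K/W

0.179/0.0282 = 6.348
0.00931/0.0226 = 0.4119
R_total = 0.12 + 0.122 + 6.348 + 0.4119 + 0.026 = 7.027 m²·K/W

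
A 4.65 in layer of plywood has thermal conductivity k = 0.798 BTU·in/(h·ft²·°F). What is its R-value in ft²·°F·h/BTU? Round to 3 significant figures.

R = L/k = 4.65/0.798 = 5.827 ft²·°F·h/BTU

5.83 ft²·°F·h/BTU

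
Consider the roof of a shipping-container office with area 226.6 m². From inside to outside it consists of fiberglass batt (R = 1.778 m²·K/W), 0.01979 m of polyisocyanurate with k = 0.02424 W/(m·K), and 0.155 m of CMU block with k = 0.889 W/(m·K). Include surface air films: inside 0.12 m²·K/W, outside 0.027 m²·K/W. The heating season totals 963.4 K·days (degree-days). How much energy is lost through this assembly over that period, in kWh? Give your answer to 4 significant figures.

0.01979/0.02424 = 0.81642
0.155/0.889 = 0.17435
R_total = 0.12 + 1.778 + 0.81642 + 0.17435 + 0.027 = 2.9158 m²·K/W
E = A × HDD × 24 / R / 1000 = 226.6 × 963.4 × 24 / 2.9158 / 1000 = 1796.9 kWh

1797 kWh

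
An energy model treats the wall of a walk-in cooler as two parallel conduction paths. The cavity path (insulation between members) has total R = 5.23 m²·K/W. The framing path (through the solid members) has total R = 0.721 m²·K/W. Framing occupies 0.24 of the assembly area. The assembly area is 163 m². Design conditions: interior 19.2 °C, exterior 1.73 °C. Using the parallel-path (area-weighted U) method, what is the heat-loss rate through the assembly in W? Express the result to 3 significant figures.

U_eff = 0.76/5.23 + 0.24/0.721 = 0.1453 + 0.3329 = 0.4782
R_eff = 1/U_eff = 2.091 m²·K/W
Q = 163 × (19.2 − 1.73) / 2.091 = 1362 W

1360 W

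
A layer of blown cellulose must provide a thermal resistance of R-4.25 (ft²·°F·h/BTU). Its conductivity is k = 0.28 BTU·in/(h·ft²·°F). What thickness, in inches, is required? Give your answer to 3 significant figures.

1.19 in

L = R × k = 4.25 × 0.28 = 1.19 in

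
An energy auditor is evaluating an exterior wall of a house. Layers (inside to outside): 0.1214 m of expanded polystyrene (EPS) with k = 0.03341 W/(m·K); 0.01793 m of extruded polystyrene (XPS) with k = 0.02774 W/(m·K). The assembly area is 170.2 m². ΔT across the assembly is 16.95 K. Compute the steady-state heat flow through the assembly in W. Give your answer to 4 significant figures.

0.1214/0.03341 = 3.6336
0.01793/0.02774 = 0.64636
R_total = 3.6336 + 0.64636 = 4.28 m²·K/W
Q = A·ΔT/R = 170.2 × 16.95 / 4.28 = 674.04 W

674.0 W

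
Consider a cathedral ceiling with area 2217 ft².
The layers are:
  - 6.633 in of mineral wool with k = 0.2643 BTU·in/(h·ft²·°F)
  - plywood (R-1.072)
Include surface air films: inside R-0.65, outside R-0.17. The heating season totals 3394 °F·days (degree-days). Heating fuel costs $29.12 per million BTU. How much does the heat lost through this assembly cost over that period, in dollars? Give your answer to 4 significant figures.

6.633/0.2643 = 25.096
R_total = 0.65 + 25.096 + 1.072 + 0.17 = 26.988 ft²·°F·h/BTU
E = A × HDD × 24 / R = 2217 × 3394 × 24 / 26.988 = 6691300 BTU
Cost = 6691300/10⁶ × 29.12 = $194.85

194.9 dollars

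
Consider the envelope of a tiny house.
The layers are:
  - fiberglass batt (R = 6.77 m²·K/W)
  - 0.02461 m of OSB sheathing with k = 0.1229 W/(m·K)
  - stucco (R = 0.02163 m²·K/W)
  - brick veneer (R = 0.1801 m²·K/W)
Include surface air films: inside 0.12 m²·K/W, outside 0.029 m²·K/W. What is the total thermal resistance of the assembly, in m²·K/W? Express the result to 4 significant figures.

0.02461/0.1229 = 0.20024
R_total = 0.12 + 6.77 + 0.20024 + 0.02163 + 0.1801 + 0.029 = 7.321 m²·K/W

7.321 m²·K/W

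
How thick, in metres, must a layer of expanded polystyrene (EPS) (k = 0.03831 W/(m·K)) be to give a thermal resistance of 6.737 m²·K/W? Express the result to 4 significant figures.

0.2581 m

L = R·k = 6.737 × 0.03831 = 0.25809 m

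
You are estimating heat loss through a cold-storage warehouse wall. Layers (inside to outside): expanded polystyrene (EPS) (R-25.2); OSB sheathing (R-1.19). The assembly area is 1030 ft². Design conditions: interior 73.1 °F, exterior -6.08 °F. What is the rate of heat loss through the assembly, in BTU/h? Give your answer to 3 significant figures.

3090 BTU/h

R_total = 25.2 + 1.19 = 26.39 ft²·°F·h/BTU
Q = A·ΔT/R = 1030 × (73.1 − (-6.08)) / 26.39 = 3090 BTU/h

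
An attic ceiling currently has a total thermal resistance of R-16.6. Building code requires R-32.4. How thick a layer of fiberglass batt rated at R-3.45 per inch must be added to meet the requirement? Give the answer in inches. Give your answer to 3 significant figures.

ΔR = 32.4 − 16.6 = 15.8 ft²·°F·h/BTU
L = ΔR / (R/in) = 15.8/3.45 = 4.58 in

4.58 in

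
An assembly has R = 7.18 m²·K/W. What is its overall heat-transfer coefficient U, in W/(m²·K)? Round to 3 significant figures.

U = 1/R = 1/7.18 = 0.1393

0.139 W/(m²·K)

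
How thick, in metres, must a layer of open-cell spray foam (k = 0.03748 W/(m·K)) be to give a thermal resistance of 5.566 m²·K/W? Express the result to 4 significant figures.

L = R·k = 5.566 × 0.03748 = 0.20861 m

0.2086 m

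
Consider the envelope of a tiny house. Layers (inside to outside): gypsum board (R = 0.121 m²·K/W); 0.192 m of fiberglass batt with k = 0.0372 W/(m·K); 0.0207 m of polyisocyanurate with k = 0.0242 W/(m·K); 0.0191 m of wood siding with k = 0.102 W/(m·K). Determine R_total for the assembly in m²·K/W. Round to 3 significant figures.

0.192/0.0372 = 5.161
0.0207/0.0242 = 0.8554
0.0191/0.102 = 0.1873
R_total = 0.121 + 5.161 + 0.8554 + 0.1873 = 6.325 m²·K/W

6.32 m²·K/W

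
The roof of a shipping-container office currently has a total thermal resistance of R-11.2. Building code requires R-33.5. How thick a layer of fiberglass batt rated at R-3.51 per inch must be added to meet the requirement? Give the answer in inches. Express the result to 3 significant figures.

ΔR = 33.5 − 11.2 = 22.3 ft²·°F·h/BTU
L = ΔR / (R/in) = 22.3/3.51 = 6.353 in

6.35 in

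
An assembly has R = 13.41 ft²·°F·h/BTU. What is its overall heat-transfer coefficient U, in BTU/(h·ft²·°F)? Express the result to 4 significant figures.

0.07457 BTU/(h·ft²·°F)

U = 1/R = 1/13.41 = 0.074571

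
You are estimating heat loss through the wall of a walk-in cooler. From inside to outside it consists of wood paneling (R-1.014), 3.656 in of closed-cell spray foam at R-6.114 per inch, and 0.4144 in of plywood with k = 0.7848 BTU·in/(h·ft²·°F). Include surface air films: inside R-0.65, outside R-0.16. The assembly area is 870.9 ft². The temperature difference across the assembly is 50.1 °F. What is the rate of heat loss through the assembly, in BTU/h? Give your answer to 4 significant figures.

3.656 × 6.114 = 22.353
0.4144/0.7848 = 0.52803
R_total = 0.65 + 1.014 + 22.353 + 0.52803 + 0.16 = 24.705 ft²·°F·h/BTU
Q = A·ΔT/R = 870.9 × 50.1 / 24.705 = 1766.1 BTU/h

1766 BTU/h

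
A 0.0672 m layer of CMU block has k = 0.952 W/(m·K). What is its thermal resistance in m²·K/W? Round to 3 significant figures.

0.0706 m²·K/W

R = L/k = 0.0672/0.952 = 0.07059 m²·K/W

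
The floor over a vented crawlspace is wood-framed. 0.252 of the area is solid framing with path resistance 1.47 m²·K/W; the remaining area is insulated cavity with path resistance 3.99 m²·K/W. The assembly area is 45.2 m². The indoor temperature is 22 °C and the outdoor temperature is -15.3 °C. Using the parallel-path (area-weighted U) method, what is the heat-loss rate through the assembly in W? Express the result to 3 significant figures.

605 W

U_eff = 0.748/3.99 + 0.252/1.47 = 0.1875 + 0.1714 = 0.3589
R_eff = 1/U_eff = 2.786 m²·K/W
Q = 45.2 × (22 − (-15.3)) / 2.786 = 605.1 W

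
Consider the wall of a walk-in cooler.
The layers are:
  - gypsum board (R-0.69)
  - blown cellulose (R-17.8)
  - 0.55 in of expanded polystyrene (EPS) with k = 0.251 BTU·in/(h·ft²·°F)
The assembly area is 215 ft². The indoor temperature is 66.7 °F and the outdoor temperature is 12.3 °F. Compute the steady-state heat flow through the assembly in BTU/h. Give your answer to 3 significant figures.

566 BTU/h

0.55/0.251 = 2.191
R_total = 0.69 + 17.8 + 2.191 = 20.68 ft²·°F·h/BTU
Q = A·ΔT/R = 215 × (66.7 − 12.3) / 20.68 = 565.5 BTU/h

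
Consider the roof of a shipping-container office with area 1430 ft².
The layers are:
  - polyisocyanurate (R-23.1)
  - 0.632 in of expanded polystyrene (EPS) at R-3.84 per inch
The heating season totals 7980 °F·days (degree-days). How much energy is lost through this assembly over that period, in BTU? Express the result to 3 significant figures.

10700000 BTU

0.632 × 3.84 = 2.427
R_total = 23.1 + 2.427 = 25.53 ft²·°F·h/BTU
E = A × HDD × 24 / R = 1430 × 7980 × 24 / 25.53 = 10730000 BTU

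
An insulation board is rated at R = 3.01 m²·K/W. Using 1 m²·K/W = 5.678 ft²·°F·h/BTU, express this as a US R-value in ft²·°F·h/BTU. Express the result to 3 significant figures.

R_US = 3.01 × 5.678 = 17.09

17.1 ft²·°F·h/BTU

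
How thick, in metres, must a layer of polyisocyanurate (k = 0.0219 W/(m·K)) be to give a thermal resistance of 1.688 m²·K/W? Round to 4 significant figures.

L = R·k = 1.688 × 0.0219 = 0.036967 m

0.03697 m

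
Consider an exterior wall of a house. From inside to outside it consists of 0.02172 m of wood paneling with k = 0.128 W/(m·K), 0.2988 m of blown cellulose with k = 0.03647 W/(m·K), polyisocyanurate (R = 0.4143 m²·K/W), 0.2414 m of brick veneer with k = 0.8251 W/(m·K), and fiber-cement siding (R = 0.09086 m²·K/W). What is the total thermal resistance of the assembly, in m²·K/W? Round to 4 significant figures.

0.02172/0.128 = 0.16969
0.2988/0.03647 = 8.193
0.2414/0.8251 = 0.29257
R_total = 0.16969 + 8.193 + 0.4143 + 0.29257 + 0.09086 = 9.1605 m²·K/W

9.160 m²·K/W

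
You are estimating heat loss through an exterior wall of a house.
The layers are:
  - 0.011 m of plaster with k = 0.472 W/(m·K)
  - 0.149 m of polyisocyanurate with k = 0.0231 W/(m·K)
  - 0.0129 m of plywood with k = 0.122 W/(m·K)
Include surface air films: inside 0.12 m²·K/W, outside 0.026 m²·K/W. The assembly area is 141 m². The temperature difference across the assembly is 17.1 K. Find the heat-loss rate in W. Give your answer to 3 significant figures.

0.011/0.472 = 0.02331
0.149/0.0231 = 6.45
0.0129/0.122 = 0.1057
R_total = 0.12 + 0.02331 + 6.45 + 0.1057 + 0.026 = 6.725 m²·K/W
Q = A·ΔT/R = 141 × 17.1 / 6.725 = 358.5 W

359 W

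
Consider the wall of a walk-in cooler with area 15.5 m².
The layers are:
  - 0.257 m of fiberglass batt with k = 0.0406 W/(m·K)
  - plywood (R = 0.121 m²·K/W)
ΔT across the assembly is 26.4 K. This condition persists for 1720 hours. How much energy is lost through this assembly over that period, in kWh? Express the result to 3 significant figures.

109 kWh

0.257/0.0406 = 6.33
R_total = 6.33 + 0.121 = 6.451 m²·K/W
Q = 15.5 × 26.4 / 6.451 = 63.43 W
E = 63.43 W × 1720 h / 1000 = 109.1 kWh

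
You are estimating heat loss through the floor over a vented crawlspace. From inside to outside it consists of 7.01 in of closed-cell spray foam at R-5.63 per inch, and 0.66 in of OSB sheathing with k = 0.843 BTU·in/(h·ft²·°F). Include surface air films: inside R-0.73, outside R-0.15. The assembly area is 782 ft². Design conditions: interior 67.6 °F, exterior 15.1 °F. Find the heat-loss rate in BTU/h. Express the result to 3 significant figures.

998 BTU/h

7.01 × 5.63 = 39.47
0.66/0.843 = 0.7829
R_total = 0.73 + 39.47 + 0.7829 + 0.15 = 41.13 ft²·°F·h/BTU
Q = A·ΔT/R = 782 × (67.6 − 15.1) / 41.13 = 998.2 BTU/h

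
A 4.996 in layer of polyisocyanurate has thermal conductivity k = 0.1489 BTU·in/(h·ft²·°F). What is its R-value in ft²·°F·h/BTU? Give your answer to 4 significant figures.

33.55 ft²·°F·h/BTU

R = L/k = 4.996/0.1489 = 33.553 ft²·°F·h/BTU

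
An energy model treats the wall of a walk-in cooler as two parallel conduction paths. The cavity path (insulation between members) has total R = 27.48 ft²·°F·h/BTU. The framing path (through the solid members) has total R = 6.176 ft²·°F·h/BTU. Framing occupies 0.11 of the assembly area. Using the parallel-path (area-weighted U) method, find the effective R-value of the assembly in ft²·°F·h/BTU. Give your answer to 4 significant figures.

19.92 ft²·°F·h/BTU

U_eff = 0.89/27.48 + 0.11/6.176 = 0.032387 + 0.017811 = 0.050198
R_eff = 1/U_eff = 19.921 ft²·°F·h/BTU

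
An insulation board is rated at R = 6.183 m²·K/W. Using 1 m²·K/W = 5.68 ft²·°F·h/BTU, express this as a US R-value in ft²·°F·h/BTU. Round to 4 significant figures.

35.12 ft²·°F·h/BTU

R_US = 6.183 × 5.68 = 35.119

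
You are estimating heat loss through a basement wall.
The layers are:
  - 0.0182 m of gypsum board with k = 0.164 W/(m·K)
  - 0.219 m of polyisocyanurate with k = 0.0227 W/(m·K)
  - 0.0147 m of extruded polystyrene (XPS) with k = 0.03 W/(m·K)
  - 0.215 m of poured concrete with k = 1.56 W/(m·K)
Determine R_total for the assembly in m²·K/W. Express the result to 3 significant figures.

0.0182/0.164 = 0.111
0.219/0.0227 = 9.648
0.0147/0.03 = 0.49
0.215/1.56 = 0.1378
R_total = 0.111 + 9.648 + 0.49 + 0.1378 = 10.39 m²·K/W

10.4 m²·K/W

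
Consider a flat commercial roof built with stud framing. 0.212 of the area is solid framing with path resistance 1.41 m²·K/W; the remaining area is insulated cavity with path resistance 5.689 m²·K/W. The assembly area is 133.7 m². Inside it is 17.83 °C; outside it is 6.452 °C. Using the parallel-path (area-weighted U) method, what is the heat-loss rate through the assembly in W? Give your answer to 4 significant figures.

U_eff = 0.788/5.689 + 0.212/1.41 = 0.13851 + 0.15035 = 0.28887
R_eff = 1/U_eff = 3.4618 m²·K/W
Q = 133.7 × (17.83 − 6.452) / 3.4618 = 439.44 W

439.4 W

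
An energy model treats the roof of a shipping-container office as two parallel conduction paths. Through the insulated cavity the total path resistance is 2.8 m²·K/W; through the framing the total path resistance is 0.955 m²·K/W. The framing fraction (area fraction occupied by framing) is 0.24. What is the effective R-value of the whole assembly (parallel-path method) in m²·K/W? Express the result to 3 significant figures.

1.91 m²·K/W

U_eff = 0.76/2.8 + 0.24/0.955 = 0.2714 + 0.2513 = 0.5227
R_eff = 1/U_eff = 1.913 m²·K/W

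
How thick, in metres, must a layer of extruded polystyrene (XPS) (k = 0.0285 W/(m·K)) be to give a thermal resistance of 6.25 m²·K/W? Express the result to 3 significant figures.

L = R·k = 6.25 × 0.0285 = 0.1781 m

0.178 m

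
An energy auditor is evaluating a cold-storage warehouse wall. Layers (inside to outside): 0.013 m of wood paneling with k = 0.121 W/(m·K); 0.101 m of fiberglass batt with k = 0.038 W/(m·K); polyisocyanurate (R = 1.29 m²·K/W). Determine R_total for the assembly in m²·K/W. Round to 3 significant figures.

4.06 m²·K/W

0.013/0.121 = 0.1074
0.101/0.038 = 2.658
R_total = 0.1074 + 2.658 + 1.29 = 4.055 m²·K/W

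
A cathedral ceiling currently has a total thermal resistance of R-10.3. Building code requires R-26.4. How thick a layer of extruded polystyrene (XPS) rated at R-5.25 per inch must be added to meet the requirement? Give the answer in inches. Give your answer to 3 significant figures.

ΔR = 26.4 − 10.3 = 16.1 ft²·°F·h/BTU
L = ΔR / (R/in) = 16.1/5.25 = 3.067 in

3.07 in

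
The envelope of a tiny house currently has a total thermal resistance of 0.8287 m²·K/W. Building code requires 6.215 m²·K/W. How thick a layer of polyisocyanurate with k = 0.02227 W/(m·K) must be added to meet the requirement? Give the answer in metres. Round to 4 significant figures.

0.1200 m

ΔR = 6.215 − 0.8287 = 5.3863 m²·K/W
L = ΔR × k = 5.3863 × 0.02227 = 0.11995 m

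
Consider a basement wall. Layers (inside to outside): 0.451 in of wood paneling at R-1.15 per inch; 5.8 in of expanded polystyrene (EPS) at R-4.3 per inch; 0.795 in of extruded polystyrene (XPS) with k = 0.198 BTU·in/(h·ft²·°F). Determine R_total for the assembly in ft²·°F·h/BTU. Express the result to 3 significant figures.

0.451 × 1.15 = 0.5186
5.8 × 4.3 = 24.94
0.795/0.198 = 4.015
R_total = 0.5186 + 24.94 + 4.015 = 29.47 ft²·°F·h/BTU

29.5 ft²·°F·h/BTU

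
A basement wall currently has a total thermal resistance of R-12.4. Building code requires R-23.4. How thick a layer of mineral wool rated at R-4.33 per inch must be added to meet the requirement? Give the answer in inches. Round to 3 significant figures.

ΔR = 23.4 − 12.4 = 11 ft²·°F·h/BTU
L = ΔR / (R/in) = 11/4.33 = 2.54 in

2.54 in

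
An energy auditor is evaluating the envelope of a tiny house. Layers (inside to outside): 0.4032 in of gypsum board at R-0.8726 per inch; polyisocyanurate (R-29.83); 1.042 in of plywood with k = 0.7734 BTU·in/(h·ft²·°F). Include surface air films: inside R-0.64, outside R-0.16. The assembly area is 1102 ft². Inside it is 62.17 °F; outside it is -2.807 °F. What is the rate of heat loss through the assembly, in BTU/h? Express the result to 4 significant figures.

2215 BTU/h

0.4032 × 0.8726 = 0.35183
1.042/0.7734 = 1.3473
R_total = 0.64 + 0.35183 + 29.83 + 1.3473 + 0.16 = 32.329 ft²·°F·h/BTU
Q = A·ΔT/R = 1102 × (62.17 − (-2.807)) / 32.329 = 2214.9 BTU/h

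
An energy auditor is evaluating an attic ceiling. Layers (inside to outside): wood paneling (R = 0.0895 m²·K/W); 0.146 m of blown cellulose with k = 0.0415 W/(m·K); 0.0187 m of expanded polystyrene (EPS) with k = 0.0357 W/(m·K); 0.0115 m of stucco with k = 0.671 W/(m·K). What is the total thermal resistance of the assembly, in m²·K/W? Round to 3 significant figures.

4.15 m²·K/W

0.146/0.0415 = 3.518
0.0187/0.0357 = 0.5238
0.0115/0.671 = 0.01714
R_total = 0.0895 + 3.518 + 0.5238 + 0.01714 = 4.149 m²·K/W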